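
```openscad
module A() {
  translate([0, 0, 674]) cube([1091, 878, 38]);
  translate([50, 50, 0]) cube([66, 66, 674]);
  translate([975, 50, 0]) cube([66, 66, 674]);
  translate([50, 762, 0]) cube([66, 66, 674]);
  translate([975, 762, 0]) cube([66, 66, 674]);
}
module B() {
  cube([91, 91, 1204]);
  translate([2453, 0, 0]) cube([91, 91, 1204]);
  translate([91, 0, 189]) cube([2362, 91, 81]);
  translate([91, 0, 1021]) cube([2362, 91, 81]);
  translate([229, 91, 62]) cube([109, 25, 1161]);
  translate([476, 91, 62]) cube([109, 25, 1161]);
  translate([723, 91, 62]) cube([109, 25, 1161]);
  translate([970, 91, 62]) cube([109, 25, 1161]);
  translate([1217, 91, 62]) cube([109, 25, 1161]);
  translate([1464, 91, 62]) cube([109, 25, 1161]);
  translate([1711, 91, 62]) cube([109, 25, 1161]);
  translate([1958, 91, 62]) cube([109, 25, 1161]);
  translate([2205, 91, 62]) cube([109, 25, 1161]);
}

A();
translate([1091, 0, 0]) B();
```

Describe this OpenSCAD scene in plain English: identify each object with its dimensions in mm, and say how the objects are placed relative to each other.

A is a table with a 1091×878 mm rectangular top, 38 mm thick, top surface at z = 712 mm, supported by four 66×66 mm square legs, each inset 50 mm from the nearest pair of top edges, running from the floor.

B is a fence section. Two 91×91 mm posts, 1204 mm tall, stand on the floor with a clear span of 2362 mm between their inner faces. Two horizontal rails of 91×81 mm section span the gap between the posts with their undersides at z = 189 mm and z = 1021 mm, flush with the posts' −y face. 9 pickets, each 109 mm wide, 25 mm thick and 1161 mm tall, are fixed to the +y face of the rails with their bottoms at z = 62 mm, evenly spaced across the span with equal gaps (rounded down to the nearest mm) at the −x end and between each pair — any rounding remainder accumulates at the +x end.

The fence section is against the table's +x side, with their −y faces flush.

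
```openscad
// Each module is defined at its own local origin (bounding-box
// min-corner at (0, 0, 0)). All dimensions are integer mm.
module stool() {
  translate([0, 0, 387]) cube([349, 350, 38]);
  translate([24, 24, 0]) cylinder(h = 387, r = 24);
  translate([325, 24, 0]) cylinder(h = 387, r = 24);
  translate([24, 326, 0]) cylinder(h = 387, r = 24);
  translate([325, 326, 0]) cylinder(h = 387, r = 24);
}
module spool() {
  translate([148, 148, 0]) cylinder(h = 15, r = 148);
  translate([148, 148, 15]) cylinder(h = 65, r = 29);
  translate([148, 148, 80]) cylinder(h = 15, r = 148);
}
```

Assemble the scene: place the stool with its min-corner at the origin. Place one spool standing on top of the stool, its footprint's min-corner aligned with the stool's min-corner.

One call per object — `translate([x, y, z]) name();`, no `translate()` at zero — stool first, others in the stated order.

stool();
translate([0, 0, 425]) spool();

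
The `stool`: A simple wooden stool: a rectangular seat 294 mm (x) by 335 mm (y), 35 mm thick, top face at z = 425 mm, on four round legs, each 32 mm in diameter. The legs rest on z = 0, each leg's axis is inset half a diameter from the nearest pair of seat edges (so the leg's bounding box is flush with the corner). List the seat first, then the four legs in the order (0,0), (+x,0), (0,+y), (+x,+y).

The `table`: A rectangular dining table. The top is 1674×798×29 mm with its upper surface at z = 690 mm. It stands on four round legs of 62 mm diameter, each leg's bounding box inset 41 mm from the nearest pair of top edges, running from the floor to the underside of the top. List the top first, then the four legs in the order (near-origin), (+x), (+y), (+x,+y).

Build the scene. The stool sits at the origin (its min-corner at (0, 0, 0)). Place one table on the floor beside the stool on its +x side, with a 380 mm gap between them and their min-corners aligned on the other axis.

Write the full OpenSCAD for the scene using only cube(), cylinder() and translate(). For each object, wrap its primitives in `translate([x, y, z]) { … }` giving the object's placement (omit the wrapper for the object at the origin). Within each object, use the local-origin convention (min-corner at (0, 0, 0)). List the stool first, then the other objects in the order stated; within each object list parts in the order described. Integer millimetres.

translate([0, 0, 390]) cube([294, 335, 35]);
translate([16, 16, 0]) cylinder(h = 390, r = 16);
translate([278, 16, 0]) cylinder(h = 390, r = 16);
translate([16, 319, 0]) cylinder(h = 390, r = 16);
translate([278, 319, 0]) cylinder(h = 390, r = 16);
translate([674, 0, 0]) {
  translate([0, 0, 661]) cube([1674, 798, 29]);
  translate([72, 72, 0]) cylinder(h = 661, r = 31);
  translate([1602, 72, 0]) cylinder(h = 661, r = 31);
  translate([72, 726, 0]) cylinder(h = 661, r = 31);
  translate([1602, 726, 0]) cylinder(h = 661, r = 31);
}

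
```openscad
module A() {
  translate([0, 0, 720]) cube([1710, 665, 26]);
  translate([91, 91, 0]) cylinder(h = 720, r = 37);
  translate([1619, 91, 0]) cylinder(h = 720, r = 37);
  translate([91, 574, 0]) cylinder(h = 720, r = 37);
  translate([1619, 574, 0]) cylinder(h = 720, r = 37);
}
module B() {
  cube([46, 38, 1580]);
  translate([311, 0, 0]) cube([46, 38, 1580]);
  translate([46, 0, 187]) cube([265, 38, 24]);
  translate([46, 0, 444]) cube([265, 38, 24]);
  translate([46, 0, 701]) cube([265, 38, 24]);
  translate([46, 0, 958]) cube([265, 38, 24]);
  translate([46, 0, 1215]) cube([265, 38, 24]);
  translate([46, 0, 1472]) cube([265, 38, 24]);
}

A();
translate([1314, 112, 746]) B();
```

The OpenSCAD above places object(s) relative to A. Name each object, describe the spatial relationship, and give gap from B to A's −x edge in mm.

A is a table. B is a ladder. The ladder is on top of the table. The gap from the ladder to the table's −x edge is 1314 mm.

The ladder's min-x is at 1314; the table's min-x is 0; gap = 1314 mm.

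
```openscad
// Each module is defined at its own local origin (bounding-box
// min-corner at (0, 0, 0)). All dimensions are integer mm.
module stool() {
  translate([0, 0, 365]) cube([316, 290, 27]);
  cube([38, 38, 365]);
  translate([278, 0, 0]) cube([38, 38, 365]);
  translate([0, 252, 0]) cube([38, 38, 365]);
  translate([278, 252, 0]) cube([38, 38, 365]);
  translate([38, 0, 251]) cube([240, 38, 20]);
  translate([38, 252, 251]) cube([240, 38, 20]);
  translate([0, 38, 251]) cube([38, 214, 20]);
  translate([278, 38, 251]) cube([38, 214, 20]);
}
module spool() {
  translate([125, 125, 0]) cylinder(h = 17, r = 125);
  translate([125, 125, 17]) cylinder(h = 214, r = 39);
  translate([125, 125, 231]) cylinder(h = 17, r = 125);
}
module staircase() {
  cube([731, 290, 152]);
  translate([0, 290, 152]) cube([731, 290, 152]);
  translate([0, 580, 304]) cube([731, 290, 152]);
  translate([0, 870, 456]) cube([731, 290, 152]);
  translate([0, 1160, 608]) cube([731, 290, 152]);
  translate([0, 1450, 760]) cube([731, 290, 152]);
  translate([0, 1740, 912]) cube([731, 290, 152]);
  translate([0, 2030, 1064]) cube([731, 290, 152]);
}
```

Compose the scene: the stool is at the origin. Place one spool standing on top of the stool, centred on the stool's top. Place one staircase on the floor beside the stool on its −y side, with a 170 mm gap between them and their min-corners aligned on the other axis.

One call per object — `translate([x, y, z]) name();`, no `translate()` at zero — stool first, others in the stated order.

stool();
translate([33, 20, 392]) spool();
translate([0, -2490, 0]) staircase();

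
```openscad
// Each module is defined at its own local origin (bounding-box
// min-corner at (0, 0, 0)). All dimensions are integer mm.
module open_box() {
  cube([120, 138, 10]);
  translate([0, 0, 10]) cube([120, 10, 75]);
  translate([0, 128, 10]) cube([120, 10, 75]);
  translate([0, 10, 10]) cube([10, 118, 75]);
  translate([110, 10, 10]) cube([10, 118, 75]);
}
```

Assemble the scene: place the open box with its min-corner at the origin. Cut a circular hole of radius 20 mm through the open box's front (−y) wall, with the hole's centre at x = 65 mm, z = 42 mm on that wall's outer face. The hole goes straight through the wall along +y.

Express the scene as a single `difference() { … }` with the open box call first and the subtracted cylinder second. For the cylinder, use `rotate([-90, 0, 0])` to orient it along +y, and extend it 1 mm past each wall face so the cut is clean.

difference() {
  open_box();
  translate([65, -1, 42]) rotate([-90, 0, 0]) cylinder(h = 12, r = 20);
}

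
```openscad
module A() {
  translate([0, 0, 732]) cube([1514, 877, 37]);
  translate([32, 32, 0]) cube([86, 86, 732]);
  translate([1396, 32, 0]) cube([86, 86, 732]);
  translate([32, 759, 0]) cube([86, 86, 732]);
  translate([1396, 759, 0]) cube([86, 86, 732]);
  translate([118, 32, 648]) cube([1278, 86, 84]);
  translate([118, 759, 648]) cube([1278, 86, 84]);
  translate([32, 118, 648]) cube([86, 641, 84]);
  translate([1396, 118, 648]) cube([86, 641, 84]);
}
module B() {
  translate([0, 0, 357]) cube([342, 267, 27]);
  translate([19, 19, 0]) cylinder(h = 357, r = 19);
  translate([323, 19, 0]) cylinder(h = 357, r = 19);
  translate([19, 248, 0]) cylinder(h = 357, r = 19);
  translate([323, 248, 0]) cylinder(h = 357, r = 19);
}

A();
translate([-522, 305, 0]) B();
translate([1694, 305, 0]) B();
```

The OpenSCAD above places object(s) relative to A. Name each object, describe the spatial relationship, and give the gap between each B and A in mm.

A is a table. B is a stool. Two stools sit around the table at the −x, +x sides. The gap between each stool and the table is 180 mm.

Each stool's nearest face is 180 mm from the table's bounding box.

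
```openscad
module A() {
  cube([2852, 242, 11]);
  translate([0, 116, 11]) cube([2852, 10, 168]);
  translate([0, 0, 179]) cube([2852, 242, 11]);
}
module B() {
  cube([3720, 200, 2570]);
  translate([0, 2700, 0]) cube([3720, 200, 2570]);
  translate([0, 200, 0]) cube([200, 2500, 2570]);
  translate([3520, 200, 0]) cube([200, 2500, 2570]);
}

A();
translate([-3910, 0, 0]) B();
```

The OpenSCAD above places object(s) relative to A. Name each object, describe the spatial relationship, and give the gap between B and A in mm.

The house frame's nearest face is 190 mm from the I-beam's −x face.

A is an I-beam. B is a house frame. The house frame is on the floor beside the I-beam on its −x side. The gap between the house frame and the I-beam is 190 mm.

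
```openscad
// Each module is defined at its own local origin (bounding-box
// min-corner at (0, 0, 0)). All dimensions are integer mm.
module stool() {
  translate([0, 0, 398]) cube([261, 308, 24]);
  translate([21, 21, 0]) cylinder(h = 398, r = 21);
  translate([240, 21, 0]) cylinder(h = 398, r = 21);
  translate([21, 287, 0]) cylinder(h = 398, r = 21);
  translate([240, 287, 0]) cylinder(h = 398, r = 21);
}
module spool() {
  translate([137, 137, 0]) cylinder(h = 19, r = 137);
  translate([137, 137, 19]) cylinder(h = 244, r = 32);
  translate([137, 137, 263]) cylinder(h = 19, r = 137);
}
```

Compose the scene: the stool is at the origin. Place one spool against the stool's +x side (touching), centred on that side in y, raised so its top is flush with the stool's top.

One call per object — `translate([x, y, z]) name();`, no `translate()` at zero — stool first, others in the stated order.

stool();
translate([261, 17, 140]) spool();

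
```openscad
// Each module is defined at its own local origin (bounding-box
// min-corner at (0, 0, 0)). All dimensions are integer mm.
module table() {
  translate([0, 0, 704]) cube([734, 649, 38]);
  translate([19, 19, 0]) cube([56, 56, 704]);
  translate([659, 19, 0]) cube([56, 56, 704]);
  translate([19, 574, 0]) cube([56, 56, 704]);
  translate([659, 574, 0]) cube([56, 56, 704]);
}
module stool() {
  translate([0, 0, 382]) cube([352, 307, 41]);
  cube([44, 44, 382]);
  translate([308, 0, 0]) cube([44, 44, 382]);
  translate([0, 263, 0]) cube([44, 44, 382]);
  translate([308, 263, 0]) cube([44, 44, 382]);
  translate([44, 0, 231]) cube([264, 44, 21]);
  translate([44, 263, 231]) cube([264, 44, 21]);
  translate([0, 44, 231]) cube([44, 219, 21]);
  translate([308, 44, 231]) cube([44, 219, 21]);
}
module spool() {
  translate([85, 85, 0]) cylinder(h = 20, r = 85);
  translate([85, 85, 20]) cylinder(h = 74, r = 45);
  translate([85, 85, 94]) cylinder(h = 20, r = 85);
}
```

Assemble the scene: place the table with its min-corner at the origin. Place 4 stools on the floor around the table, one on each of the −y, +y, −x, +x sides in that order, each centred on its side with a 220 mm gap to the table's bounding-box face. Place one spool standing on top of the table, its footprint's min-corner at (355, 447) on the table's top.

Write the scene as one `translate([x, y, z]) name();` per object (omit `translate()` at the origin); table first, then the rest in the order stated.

table();
translate([191, -527, 0]) stool();
translate([191, 869, 0]) stool();
translate([-572, 171, 0]) stool();
translate([954, 171, 0]) stool();
translate([355, 447, 742]) spool();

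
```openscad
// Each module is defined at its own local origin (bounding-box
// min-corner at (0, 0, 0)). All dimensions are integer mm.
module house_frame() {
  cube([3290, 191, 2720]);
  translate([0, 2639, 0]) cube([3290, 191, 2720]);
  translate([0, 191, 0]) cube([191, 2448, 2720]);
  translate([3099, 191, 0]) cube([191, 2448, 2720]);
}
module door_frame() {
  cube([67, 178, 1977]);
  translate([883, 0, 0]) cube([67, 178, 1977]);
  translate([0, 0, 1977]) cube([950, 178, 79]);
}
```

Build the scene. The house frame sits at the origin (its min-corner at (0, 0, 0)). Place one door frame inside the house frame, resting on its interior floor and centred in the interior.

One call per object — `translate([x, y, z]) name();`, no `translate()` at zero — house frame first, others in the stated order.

house_frame();
translate([1170, 1326, 0]) door_frame();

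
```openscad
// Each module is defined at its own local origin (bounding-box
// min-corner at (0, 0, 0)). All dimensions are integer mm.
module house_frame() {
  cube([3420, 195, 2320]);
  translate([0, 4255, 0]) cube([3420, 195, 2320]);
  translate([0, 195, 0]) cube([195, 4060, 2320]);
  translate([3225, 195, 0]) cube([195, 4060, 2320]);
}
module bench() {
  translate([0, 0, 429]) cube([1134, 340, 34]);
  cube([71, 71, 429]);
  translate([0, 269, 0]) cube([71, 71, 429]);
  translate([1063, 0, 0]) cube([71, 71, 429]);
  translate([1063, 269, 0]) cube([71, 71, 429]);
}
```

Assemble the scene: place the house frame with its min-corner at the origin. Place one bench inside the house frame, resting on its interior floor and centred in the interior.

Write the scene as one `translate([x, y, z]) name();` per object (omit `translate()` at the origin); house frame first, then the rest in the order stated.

house_frame();
translate([1143, 2055, 0]) bench();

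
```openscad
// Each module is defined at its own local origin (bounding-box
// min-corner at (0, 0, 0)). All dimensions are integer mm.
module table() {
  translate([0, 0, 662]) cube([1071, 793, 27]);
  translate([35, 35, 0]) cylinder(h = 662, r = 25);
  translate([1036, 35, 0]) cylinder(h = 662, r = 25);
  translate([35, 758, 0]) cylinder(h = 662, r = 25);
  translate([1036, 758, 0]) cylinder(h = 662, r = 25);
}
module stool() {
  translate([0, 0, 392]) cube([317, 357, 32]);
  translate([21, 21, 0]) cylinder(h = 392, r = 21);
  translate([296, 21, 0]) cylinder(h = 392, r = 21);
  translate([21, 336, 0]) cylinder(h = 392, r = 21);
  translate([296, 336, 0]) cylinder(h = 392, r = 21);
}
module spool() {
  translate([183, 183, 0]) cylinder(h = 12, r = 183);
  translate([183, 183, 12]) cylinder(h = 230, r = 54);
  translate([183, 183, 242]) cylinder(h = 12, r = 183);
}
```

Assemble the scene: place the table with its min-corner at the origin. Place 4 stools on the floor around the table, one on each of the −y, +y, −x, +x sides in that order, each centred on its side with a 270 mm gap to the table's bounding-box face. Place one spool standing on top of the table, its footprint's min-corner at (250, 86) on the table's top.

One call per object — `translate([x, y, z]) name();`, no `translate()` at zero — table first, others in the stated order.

table();
translate([377, -627, 0]) stool();
translate([377, 1063, 0]) stool();
translate([-587, 218, 0]) stool();
translate([1341, 218, 0]) stool();
translate([250, 86, 689]) spool();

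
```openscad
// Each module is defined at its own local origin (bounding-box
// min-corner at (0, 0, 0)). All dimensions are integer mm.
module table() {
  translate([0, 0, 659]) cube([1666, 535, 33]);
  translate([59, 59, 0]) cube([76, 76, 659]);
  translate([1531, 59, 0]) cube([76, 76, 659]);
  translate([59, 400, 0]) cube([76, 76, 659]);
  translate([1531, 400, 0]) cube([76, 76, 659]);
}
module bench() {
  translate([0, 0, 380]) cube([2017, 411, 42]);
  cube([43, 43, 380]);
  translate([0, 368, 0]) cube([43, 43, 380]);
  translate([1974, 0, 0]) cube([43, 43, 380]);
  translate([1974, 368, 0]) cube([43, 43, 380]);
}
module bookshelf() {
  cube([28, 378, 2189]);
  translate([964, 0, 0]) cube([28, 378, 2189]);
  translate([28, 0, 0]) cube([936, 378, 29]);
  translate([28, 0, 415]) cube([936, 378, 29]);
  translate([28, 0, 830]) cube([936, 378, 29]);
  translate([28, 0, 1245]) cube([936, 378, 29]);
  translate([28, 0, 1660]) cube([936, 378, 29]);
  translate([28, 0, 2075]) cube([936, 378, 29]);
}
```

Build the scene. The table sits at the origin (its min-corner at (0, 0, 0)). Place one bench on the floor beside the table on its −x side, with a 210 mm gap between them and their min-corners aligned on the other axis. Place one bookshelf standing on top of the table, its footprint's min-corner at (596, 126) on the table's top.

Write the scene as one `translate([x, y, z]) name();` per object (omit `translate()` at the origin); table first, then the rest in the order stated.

table();
translate([-2227, 0, 0]) bench();
translate([596, 126, 692]) bookshelf();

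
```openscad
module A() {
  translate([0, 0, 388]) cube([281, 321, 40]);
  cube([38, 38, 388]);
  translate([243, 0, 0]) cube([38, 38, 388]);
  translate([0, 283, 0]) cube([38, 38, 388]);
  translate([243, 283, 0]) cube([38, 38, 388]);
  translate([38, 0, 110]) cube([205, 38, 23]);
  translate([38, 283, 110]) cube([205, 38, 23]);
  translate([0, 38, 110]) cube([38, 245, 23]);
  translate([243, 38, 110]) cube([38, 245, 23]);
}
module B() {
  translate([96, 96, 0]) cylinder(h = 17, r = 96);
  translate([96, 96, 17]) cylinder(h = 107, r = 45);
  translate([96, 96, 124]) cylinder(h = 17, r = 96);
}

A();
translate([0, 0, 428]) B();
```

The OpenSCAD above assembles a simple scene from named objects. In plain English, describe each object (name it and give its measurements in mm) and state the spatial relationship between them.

A is a four-legged stool. The seat is 281×321 mm, 40 mm thick, top at z = 428 mm. It stands on four square legs, each 38×38 mm in cross-section, from z = 0 to the seat underside, each flush with a corner of the seat. Four stretchers, 38 mm wide and 23 mm tall, connect adjacent legs with their undersides at z = 110 mm, each running between the inner faces of the legs it joins and aligned with the legs' outer faces on the other axis.

B is a spool: two coaxial disc flanges of radius 96 mm and thickness 17 mm, joined by a core cylinder of radius 45 mm and height 107 mm. The lower flange rests on z = 0 and the three cylinders share a vertical axis.

The spool is on top of the stool.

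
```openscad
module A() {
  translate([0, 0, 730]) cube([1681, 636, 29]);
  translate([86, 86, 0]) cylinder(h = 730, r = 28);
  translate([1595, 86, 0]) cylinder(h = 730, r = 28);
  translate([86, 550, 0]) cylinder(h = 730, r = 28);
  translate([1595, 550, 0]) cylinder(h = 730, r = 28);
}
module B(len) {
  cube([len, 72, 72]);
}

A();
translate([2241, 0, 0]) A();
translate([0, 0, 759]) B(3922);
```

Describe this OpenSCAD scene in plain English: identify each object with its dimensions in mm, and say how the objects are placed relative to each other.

A is a rectangular dining table. The top is 1681×636×29 mm with its upper surface at z = 759 mm. It stands on four round legs of 56 mm diameter, each leg's bounding box inset 58 mm from the nearest pair of top edges, running from the floor to the underside of the top.

B is a rectangular beam 3922 mm long (x), 72 mm deep (y), 72 mm thick (z).

The beam spans the tops of two tables placed 560 mm apart, resting at z = 759 mm.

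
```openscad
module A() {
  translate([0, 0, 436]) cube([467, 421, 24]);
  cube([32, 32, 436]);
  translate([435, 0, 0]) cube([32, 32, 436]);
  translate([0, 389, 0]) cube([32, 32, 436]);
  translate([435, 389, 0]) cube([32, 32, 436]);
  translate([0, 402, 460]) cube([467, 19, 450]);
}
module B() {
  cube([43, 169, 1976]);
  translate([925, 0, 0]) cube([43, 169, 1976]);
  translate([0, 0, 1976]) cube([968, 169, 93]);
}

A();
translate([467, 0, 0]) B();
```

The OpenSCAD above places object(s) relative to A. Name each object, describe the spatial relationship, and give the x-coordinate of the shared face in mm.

The chair's +x face and the door frame's −x face are both at x = 467 mm.

A is a chair. B is a door frame. The door frame is against the chair's +x side, with their −y faces flush. The x-coordinate of the shared face is 467 mm.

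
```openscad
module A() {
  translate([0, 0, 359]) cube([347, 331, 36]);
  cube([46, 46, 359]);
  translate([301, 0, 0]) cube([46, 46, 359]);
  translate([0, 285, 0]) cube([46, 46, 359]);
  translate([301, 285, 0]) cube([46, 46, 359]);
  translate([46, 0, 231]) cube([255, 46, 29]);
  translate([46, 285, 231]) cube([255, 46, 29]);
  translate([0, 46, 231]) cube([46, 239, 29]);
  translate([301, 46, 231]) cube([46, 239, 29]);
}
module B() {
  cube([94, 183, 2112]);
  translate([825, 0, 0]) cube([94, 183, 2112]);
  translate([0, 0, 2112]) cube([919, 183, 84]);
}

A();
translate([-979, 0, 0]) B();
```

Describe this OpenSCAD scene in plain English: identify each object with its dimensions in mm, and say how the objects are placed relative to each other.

A is a simple wooden stool: a rectangular seat 347 mm (x) by 331 mm (y), 36 mm thick, top face at z = 395 mm, on four square legs, each 46×46 mm in cross-section. The legs rest on z = 0, each flush with a corner of the seat. Four stretchers, 46 mm wide and 29 mm tall, connect adjacent legs with their undersides at z = 231 mm, each running between the inner faces of the legs it joins and aligned with the legs' outer faces on the other axis.

B is a door frame. The clear opening is 731 mm wide and 2112 mm high. Two 94 mm wide jambs, 183 mm deep, stand either side of the opening from the floor to the top of the opening. A 84 mm thick head sits across the top of both jambs, spanning the full outside width of the frame.

The door frame is on the floor beside the stool on its −x side.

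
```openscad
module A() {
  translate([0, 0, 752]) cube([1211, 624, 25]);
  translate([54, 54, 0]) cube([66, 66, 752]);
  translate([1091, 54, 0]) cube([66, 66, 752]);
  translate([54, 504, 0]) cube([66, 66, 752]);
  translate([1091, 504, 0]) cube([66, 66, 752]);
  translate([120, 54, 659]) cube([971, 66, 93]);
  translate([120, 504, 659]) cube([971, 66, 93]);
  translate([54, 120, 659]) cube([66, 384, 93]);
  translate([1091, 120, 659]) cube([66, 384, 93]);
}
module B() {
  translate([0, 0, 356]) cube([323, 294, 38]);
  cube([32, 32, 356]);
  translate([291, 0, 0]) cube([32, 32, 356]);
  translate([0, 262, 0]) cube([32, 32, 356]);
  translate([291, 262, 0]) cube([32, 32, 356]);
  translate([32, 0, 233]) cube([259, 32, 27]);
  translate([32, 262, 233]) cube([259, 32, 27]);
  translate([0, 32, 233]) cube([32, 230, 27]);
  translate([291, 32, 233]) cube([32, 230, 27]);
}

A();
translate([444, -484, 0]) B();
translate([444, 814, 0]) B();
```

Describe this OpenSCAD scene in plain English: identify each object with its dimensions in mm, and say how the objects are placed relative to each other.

A is a rectangular dining table. The top is 1211×624×25 mm with its upper surface at z = 777 mm. It stands on four 66×66 mm square legs, each inset 54 mm from the nearest pair of top edges, running from the floor to the underside of the top. Four apron rails, 66 mm thick and 93 mm tall, run between adjacent legs with their top edges flush with the underside of the top and their outer faces flush with the legs' outer faces.

B is a four-legged stool. The seat is 323×294 mm, 38 mm thick, top at z = 394 mm. It stands on four square legs, each 32×32 mm in cross-section, from z = 0 to the seat underside, each flush with a corner of the seat. Four stretchers, 32 mm wide and 27 mm tall, connect adjacent legs with their undersides at z = 233 mm, each running between the inner faces of the legs it joins and aligned with the legs' outer faces on the other axis.

Two stools sit around the table at the −y, +y sides.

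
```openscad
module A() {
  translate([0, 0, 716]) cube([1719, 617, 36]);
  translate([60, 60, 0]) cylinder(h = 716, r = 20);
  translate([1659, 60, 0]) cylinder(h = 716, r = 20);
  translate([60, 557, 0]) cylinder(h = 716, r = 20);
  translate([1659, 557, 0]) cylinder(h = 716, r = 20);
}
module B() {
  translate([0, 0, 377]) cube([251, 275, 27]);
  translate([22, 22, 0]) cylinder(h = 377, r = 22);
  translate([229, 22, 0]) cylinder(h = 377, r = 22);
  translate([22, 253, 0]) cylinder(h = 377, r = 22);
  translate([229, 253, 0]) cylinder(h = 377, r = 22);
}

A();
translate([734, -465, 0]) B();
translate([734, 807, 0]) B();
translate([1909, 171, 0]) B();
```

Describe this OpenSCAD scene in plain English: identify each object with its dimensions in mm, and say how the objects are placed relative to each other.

A is a table: top 1719 mm (x) × 617 mm (y), 36 mm thick, upper face at z = 752 mm, on four round legs of 40 mm diameter, each leg's bounding box inset 40 mm from the nearest pair of top edges, running from z = 0 to the bottom of the top.

B is a four-legged stool. The seat is a 251×275×27 mm slab whose top surface is at z = 404 mm; four round legs, each 44 mm in diameter, run from the floor (z = 0) to the underside of the seat, each leg's axis is inset half a diameter from the nearest pair of seat edges (so the leg's bounding box is flush with the corner).

Three stools sit around the table at the −y, +y, +x sides.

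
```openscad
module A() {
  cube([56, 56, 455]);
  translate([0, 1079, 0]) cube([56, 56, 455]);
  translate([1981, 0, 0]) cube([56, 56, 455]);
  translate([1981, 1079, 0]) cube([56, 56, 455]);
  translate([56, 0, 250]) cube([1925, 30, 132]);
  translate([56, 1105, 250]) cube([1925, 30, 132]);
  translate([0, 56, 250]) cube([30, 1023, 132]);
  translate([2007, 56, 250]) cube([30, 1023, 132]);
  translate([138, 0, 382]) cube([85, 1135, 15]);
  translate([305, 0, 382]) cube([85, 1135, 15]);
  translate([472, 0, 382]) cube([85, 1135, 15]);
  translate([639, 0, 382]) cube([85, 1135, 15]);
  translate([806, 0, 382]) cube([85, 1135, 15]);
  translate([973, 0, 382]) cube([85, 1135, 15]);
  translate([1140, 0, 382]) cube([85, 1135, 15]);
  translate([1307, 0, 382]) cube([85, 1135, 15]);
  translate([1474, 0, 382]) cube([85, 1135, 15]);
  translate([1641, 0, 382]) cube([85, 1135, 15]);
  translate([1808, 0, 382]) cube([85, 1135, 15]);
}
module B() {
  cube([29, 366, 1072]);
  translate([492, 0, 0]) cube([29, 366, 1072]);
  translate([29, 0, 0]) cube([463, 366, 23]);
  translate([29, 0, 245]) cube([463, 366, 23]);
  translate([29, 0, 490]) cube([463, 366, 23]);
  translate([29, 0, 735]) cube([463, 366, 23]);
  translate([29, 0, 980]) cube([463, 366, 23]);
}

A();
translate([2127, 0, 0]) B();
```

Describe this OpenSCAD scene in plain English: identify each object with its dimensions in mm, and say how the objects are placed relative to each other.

A is a bed frame 2037 mm long (x) by 1135 mm wide (y). Four 56×56 mm corner posts, 455 mm tall, at the corners of the footprint. Four rails of 30 mm thickness and 132 mm height run between adjacent posts with their undersides at z = 250 mm, their outer faces flush with the outside of the frame (the two x-running rails run between the posts' inner faces; the two y-running rails run between the posts' inner faces). 11 slats, each 85 mm wide (x) and 15 mm thick, lie across the top of the two x-running rails, running the full 1135 mm width of the frame in y; the slats are evenly spaced along x between the inner faces of the end posts with equal gaps (rounded down to the nearest mm) at the −x end and between each pair — any rounding remainder accumulates at the +x end.

B is an open bookshelf. Two side panels, each 29 mm thick, 366 mm deep and 1072 mm tall, stand 521 mm apart (outside-to-outside). Between them sit 5 shelves, each 23 mm thick and 366 mm deep, spanning the full gap between the sides. The bottom shelf rests on the floor (its underside at z = 0) and the clear gap between one shelf's top and the next shelf's underside is 222 mm.

The bookshelf is on the floor beside the bed frame on its +x side.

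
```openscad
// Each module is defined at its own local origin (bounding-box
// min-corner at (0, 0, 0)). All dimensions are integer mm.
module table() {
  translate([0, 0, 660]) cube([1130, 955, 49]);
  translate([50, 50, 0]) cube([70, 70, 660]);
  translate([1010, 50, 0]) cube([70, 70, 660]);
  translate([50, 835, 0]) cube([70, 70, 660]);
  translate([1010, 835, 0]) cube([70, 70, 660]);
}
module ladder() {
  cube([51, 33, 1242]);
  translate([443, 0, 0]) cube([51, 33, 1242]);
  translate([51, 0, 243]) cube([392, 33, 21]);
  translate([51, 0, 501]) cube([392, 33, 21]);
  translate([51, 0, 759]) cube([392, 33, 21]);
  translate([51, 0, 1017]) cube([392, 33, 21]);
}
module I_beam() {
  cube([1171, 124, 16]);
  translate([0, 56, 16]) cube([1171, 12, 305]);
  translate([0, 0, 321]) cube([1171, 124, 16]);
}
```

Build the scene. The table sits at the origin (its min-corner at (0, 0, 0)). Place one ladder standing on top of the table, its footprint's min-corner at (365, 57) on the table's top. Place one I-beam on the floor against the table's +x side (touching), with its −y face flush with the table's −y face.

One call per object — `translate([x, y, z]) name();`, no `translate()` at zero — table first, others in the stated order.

table();
translate([365, 57, 709]) ladder();
translate([1130, 0, 0]) I_beam();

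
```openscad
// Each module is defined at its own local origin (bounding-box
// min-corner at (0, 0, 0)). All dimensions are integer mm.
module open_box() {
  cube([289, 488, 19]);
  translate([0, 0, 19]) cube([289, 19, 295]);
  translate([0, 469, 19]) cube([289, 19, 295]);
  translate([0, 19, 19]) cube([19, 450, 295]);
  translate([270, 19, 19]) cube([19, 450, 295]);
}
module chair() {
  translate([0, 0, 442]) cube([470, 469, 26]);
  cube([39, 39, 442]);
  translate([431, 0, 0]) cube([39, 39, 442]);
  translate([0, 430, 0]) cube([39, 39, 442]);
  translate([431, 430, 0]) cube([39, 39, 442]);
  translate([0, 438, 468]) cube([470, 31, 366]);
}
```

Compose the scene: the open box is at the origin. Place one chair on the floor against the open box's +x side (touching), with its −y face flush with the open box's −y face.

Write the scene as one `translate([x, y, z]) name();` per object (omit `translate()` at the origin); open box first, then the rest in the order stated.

open_box();
translate([289, 0, 0]) chair();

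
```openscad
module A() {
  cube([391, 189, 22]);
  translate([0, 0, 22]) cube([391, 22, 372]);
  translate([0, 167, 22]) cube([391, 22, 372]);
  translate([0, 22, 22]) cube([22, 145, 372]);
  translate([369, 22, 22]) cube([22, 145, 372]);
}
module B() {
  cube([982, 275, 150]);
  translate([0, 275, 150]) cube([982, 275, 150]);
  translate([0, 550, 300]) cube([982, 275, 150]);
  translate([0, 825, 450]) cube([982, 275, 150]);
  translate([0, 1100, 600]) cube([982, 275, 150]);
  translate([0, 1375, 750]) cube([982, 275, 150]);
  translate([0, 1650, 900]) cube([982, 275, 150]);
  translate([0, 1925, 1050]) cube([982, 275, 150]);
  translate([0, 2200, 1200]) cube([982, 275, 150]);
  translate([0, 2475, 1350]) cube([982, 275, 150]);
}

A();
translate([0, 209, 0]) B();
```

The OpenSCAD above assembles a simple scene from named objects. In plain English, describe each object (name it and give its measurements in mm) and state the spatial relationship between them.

A is an open-topped rectangular box: outside dimensions 391×189×394 mm, with a uniform wall and base thickness of 22 mm. The base is a full 391×189 slab on the floor; four walls sit on top of the base. The front and back walls (the −y and +y sides) span the full width; the two side walls fit between them.

B is a straight staircase of 10 solid steps. Each step is 982 mm wide (x), 275 mm deep (y, the going) and 150 mm tall (the rise). The first step rests on the floor; each subsequent step sits one going further in +y and one rise higher in +z, directly behind and above the previous step with no overlap.

The staircase is on the floor beside the open box on its +y side.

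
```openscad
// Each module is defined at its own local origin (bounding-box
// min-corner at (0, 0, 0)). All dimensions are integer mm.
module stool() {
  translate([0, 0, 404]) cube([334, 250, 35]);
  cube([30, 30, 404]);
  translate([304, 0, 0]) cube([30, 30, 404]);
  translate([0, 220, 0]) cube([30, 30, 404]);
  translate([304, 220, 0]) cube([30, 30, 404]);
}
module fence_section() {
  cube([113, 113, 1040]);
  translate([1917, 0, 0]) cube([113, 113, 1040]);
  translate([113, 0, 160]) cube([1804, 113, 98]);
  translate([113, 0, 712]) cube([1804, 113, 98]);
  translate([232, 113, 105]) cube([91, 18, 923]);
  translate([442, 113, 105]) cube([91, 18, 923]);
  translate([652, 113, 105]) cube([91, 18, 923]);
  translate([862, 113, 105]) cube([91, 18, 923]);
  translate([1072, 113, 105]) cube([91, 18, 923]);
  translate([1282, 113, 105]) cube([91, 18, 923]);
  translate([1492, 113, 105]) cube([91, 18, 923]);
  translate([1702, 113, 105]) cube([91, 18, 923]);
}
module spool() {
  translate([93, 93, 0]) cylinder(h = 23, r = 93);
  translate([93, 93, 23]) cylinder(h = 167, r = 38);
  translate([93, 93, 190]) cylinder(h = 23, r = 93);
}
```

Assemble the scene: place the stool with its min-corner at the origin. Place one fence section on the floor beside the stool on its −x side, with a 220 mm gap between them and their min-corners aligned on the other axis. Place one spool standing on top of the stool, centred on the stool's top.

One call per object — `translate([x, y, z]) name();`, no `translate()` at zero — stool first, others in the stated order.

stool();
translate([-2250, 0, 0]) fence_section();
translate([74, 32, 439]) spool();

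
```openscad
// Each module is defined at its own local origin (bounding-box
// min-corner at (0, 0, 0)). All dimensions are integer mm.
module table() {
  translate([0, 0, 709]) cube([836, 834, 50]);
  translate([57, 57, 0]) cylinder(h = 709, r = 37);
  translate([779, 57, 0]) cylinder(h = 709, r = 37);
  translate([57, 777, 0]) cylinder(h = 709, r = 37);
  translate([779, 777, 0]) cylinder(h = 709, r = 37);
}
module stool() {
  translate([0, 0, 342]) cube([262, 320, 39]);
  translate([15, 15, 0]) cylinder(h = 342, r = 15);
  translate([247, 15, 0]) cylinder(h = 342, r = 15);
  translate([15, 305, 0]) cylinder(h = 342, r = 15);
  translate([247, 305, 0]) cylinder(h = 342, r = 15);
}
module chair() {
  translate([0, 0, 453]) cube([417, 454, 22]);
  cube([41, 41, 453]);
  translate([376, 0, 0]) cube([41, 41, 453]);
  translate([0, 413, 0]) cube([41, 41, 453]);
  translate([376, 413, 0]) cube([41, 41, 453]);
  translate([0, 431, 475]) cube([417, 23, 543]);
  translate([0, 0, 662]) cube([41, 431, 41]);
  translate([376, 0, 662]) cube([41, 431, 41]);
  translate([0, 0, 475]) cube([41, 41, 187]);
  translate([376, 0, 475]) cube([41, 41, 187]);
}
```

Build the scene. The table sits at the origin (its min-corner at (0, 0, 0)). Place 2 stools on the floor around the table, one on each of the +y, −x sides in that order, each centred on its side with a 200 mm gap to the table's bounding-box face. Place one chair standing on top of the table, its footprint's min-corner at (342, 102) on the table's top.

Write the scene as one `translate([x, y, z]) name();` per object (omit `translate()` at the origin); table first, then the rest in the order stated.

table();
translate([287, 1034, 0]) stool();
translate([-462, 257, 0]) stool();
translate([342, 102, 759]) chair();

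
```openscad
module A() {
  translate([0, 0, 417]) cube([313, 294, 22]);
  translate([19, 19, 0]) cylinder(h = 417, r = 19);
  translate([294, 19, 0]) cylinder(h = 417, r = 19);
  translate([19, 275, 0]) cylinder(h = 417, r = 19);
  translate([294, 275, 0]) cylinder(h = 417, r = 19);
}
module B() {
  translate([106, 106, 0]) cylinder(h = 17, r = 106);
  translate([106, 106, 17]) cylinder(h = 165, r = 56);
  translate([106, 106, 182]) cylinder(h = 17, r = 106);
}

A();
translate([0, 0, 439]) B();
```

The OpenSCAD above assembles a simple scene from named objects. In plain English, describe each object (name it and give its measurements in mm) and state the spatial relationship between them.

A is a four-legged stool. The seat is 313×294 mm, 22 mm thick, top at z = 439 mm. It stands on four round legs, each 38 mm in diameter, from z = 0 to the seat underside, each leg's axis is inset half a diameter from the nearest pair of seat edges (so the leg's bounding box is flush with the corner).

B is a spool: two coaxial disc flanges of radius 106 mm and thickness 17 mm, joined by a core cylinder of radius 56 mm and height 165 mm. The lower flange rests on z = 0 and the three cylinders share a vertical axis.

The spool is on top of the stool.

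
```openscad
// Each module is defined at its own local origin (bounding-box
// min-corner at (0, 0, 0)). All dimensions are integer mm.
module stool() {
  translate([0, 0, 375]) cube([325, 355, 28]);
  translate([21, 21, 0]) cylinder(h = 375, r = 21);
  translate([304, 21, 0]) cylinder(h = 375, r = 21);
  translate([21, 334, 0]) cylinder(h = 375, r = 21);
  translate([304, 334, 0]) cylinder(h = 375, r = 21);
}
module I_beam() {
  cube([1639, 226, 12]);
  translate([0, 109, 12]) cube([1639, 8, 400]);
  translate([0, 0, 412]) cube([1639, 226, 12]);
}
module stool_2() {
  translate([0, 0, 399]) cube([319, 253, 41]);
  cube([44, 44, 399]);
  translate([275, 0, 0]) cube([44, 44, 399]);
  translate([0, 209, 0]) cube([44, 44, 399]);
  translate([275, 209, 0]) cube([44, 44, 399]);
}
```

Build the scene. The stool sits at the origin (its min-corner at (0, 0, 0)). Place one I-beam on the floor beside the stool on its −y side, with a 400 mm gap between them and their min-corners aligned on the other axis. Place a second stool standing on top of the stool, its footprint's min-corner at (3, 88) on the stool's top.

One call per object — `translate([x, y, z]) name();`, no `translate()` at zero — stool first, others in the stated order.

stool();
translate([0, -626, 0]) I_beam();
translate([3, 88, 403]) stool_2();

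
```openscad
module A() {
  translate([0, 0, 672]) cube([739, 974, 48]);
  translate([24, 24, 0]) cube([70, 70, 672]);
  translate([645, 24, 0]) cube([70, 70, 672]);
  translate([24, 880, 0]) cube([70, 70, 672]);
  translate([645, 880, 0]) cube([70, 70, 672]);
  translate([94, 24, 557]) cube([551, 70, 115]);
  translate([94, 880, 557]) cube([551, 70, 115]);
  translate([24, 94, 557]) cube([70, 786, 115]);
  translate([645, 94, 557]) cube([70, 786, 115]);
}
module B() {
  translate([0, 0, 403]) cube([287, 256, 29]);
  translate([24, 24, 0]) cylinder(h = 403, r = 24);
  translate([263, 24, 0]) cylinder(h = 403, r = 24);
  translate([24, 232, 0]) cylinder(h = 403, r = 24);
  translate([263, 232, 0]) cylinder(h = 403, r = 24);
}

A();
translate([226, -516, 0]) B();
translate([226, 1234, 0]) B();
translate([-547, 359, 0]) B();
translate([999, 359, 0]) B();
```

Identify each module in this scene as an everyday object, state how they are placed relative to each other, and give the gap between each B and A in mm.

A is a table. B is a stool. Four stools sit around the table at the −y, +y, −x, +x sides. The gap between each stool and the table is 260 mm.

Each stool's nearest face is 260 mm from the table's bounding box.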